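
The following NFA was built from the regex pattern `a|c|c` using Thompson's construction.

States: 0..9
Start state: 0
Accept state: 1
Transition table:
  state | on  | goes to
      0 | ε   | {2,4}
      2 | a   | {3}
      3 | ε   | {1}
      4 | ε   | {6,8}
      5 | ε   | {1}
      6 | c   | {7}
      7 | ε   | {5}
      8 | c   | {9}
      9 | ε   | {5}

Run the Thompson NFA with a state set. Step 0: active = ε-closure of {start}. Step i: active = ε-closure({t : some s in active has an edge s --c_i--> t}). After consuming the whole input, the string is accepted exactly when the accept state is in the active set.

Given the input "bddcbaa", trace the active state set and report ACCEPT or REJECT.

Answer: REJECT

Steps:
start: ε-closure({0}) = {0,2,4,6,8}
'b' @ 1: {}  — dead — no transitions
rest 'ddcbaa' ignored (set empty)
final: {}; accept 1 not in set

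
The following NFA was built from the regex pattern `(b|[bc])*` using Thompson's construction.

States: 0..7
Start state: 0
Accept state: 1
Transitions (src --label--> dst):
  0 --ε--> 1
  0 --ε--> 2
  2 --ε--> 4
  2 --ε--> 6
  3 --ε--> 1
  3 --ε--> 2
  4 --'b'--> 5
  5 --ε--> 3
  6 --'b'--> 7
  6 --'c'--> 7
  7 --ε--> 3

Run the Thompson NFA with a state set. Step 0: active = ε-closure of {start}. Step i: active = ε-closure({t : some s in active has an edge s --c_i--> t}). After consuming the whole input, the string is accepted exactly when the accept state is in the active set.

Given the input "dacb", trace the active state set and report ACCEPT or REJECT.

initial (ε-close {0}): {0,1,2,4,6}
'd' @ 1: {}  — dead — no transitions
rest 'acb' ignored (set empty)
final: {}; accept 1 not in set

Answer: REJECT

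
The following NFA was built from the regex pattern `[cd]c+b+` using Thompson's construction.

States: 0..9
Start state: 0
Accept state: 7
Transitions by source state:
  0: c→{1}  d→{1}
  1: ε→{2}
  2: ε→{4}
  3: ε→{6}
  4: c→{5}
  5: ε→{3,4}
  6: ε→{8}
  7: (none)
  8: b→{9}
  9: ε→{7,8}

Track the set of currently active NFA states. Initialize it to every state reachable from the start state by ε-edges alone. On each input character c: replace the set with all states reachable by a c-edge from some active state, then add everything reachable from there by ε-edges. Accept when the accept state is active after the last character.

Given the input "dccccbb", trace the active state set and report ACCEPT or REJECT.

initial (ε-close {0}): {0}
'd' @ 1: {1,2,4}
'c' @ 2: {3,4,5,6,8}
'c' @ 3: {3,4,5,6,8}
'c' @ 4: {3,4,5,6,8}
'c' @ 5: {3,4,5,6,8}
'b' @ 6: {7,8,9}  (accept∈set)
'b' @ 7: {7,8,9}  (accept∈set)
final: {7,8,9}; accept 7 in set

Answer: ACCEPT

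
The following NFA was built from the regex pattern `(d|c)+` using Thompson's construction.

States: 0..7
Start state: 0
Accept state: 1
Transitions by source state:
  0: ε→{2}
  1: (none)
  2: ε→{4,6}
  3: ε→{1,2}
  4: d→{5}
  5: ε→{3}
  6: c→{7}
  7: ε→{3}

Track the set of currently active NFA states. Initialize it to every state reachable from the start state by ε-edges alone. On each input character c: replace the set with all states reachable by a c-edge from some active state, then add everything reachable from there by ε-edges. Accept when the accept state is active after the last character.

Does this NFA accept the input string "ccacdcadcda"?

Answer: REJECT

Derivation:
S₀ = ε-closure({0}) = {0,2,4,6}
'c' @ 1: {1,2,3,4,6,7}  [accepting]
'c' @ 2: {1,2,3,4,6,7}  [accepting]
'a' @ 3: {}  — state set empty
rest 'cdcadcda' ignored (set empty)
after full input: {}  (accept=1 not in)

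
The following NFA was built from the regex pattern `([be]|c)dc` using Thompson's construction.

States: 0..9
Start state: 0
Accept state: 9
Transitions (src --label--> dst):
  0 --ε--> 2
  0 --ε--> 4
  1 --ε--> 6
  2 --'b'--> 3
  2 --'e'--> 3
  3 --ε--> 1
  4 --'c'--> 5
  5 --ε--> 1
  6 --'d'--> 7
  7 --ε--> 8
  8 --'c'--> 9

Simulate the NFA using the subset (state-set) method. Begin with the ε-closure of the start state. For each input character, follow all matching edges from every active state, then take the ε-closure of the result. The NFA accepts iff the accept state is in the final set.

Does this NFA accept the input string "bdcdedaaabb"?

Answer: REJECT

Derivation:
S₀ = ε-closure({0}) = {0,2,4}
'b' @ 1: {1,3,6}
'd' @ 2: {7,8}
'c' @ 3: {9}  (accept∈set)
'd' @ 4: {}  — dead — no transitions
rest 'edaaabb' ignored (set empty)
after full input: {}  (accept=9 not in)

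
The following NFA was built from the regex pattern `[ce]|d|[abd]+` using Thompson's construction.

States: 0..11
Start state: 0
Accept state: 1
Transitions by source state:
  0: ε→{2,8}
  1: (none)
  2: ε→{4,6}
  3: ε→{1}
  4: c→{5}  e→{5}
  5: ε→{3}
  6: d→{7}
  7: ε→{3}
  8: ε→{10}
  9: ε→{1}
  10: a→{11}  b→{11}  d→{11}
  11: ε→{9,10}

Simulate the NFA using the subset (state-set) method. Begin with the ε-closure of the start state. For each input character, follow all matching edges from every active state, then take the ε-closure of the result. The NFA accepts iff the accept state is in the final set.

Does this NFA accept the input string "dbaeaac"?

S₀ = ε-closure({0}) = {0,2,4,6,8,10}
'd' @ 1: {1,3,7,9,10,11}  ✓accept
'b' @ 2: {1,9,10,11}  ✓accept
'a' @ 3: {1,9,10,11}  ✓accept
'e' @ 4: {}  — no active states
rest 'aac' ignored (set empty)
after full input: {}  (accept=1 not in)

Answer: REJECT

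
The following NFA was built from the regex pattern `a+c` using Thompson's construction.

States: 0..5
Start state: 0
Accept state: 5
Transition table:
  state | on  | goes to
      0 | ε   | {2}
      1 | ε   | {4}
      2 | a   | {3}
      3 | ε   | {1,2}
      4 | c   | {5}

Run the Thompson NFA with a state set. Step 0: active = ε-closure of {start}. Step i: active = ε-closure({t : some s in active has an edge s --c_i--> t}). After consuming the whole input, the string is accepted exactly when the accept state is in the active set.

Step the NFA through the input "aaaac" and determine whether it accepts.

Answer: ACCEPT

Derivation:
S₀ = ε-closure({0}) = {0,2}
'a' @ 1: {1,2,3,4}
'a' @ 2: {1,2,3,4}
'a' @ 3: {1,2,3,4}
'a' @ 4: {1,2,3,4}
'c' @ 5: {5}  [accepting]
end set {5} — state 5 in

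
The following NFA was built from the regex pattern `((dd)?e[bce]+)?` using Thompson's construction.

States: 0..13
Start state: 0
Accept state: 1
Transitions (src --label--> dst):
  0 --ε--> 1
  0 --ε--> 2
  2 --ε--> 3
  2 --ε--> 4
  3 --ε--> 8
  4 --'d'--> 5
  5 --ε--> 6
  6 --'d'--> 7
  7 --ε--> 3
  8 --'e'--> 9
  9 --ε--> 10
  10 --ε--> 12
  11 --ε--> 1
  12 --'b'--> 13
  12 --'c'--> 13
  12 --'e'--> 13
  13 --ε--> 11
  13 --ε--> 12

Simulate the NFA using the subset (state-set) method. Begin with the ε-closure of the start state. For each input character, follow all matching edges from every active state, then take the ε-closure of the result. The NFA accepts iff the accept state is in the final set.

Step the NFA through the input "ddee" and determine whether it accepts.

Answer: ACCEPT

Derivation:
S₀ = ε-closure({0}) = {0,1,2,3,4,8}
'd' @ 1: {5,6}
'd' @ 2: {3,7,8}
'e' @ 3: {9,10,12}
'e' @ 4: {1,11,12,13}  ✓accept
after full input: {1,11,12,13}  (accept=1 in)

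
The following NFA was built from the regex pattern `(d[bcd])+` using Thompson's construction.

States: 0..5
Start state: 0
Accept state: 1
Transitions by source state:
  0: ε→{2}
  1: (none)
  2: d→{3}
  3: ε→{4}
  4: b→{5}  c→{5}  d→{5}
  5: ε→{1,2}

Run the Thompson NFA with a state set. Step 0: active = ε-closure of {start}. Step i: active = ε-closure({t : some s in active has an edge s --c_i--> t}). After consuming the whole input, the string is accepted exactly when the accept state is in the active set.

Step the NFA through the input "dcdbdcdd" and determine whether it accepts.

start: ε-closure({0}) = {0,2}
'd' @ 1: {3,4}
'c' @ 2: {1,2,5}  [accepting]
'd' @ 3: {3,4}
'b' @ 4: {1,2,5}  [accepting]
'd' @ 5: {3,4}
'c' @ 6: {1,2,5}  [accepting]
'd' @ 7: {3,4}
'd' @ 8: {1,2,5}  [accepting]
final: {1,2,5}; accept 1 in set

Answer: ACCEPT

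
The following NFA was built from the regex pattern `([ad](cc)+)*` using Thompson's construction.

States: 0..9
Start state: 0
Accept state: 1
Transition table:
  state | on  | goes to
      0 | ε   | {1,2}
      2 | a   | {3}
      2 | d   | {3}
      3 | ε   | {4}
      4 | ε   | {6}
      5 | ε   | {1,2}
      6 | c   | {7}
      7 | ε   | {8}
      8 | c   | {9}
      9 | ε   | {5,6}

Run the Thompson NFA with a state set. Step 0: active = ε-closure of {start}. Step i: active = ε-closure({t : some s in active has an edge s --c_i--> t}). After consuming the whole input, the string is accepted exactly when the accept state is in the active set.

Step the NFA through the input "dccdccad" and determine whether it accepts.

Answer: REJECT

Derivation:
initial (ε-close {0}): {0,1,2}
'd' @ 1: {3,4,6}
'c' @ 2: {7,8}
'c' @ 3: {1,2,5,6,9}  ✓accept
'd' @ 4: {3,4,6}
'c' @ 5: {7,8}
'c' @ 6: {1,2,5,6,9}  ✓accept
'a' @ 7: {3,4,6}
'd' @ 8: {}  — no active states
after full input: {}  (accept=1 not in)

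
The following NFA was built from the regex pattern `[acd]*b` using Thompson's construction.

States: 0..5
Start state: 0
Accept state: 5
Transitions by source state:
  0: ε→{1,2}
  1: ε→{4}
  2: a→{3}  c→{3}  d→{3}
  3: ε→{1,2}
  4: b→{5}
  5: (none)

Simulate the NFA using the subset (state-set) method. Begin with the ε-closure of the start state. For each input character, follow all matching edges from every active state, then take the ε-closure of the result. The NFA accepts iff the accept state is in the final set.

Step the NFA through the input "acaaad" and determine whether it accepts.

start: ε-closure({0}) = {0,1,2,4}
'a' @ 1: {1,2,3,4}
'c' @ 2: {1,2,3,4}
'a' @ 3: {1,2,3,4}
'a' @ 4: {1,2,3,4}
'a' @ 5: {1,2,3,4}
'd' @ 6: {1,2,3,4}
after full input: {1,2,3,4}  (accept=5 not in)

Answer: REJECT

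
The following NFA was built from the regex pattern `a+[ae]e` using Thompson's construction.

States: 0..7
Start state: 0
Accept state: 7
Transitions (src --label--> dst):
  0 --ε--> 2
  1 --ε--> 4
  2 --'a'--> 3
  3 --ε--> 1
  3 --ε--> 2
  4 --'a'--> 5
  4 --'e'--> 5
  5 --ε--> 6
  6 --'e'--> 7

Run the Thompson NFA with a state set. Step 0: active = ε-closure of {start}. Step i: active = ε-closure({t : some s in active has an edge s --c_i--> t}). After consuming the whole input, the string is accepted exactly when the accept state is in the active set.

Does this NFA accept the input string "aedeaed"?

initial (ε-close {0}): {0,2}
'a' @ 1: {1,2,3,4}
'e' @ 2: {5,6}
'd' @ 3: {}  — state set empty
rest 'eaed' ignored (set empty)
end set {} — state 7 not in

Answer: REJECT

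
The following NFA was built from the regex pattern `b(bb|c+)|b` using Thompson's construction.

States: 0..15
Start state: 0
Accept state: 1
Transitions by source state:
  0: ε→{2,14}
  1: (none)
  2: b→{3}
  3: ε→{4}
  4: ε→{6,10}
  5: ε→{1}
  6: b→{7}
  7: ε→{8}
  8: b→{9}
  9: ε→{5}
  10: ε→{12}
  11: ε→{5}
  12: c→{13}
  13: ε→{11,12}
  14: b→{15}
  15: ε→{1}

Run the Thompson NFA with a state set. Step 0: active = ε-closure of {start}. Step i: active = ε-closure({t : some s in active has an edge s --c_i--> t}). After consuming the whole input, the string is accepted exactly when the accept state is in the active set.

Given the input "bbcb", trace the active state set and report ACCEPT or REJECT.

Answer: REJECT

Trace:
initial (ε-close {0}): {0,2,14}
'b' @ 1: {1,3,4,6,10,12,15}  ✓accept
'b' @ 2: {7,8}
'c' @ 3: {}  — state set empty
rest 'b' ignored (set empty)
final: {}; accept 1 not in set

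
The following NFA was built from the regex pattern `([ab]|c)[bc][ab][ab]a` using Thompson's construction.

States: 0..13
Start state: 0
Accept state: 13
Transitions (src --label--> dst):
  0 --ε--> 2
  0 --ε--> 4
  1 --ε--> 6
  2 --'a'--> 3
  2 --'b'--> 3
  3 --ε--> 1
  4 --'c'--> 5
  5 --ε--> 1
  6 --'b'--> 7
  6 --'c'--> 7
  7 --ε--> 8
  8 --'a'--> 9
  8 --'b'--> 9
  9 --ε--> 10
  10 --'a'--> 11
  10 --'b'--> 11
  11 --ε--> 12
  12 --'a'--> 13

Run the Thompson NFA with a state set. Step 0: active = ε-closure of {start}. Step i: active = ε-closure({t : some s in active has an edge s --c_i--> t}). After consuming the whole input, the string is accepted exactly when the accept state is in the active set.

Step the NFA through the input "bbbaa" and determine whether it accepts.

initial (ε-close {0}): {0,2,4}
'b' @ 1: {1,3,6}
'b' @ 2: {7,8}
'b' @ 3: {9,10}
'a' @ 4: {11,12}
'a' @ 5: {13}  (accept∈set)
end set {13} — state 13 in

Answer: ACCEPT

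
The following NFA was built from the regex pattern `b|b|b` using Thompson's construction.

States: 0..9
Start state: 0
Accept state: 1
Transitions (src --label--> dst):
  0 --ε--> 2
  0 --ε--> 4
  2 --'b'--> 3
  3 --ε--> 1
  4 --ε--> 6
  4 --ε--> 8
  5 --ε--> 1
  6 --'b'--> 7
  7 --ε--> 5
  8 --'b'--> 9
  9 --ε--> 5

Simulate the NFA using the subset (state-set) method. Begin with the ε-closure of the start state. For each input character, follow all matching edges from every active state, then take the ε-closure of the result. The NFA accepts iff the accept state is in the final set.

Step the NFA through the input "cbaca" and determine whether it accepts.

initial (ε-close {0}): {0,2,4,6,8}
'c' @ 1: {}  — no active states
rest 'baca' ignored (set empty)
end set {} — state 1 not in

Answer: REJECT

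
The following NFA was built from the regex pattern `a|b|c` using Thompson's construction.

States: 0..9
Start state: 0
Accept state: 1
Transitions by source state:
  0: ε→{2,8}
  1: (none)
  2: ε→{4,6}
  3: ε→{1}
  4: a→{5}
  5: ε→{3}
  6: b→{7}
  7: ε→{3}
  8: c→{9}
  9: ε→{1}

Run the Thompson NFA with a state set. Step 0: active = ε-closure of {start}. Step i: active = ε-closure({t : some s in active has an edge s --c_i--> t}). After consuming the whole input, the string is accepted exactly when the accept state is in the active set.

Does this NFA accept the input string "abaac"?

start: ε-closure({0}) = {0,2,4,6,8}
'a' @ 1: {1,3,5}  ✓accept
'b' @ 2: {}  — state set empty
rest 'aac' ignored (set empty)
after full input: {}  (accept=1 not in)

Answer: REJECT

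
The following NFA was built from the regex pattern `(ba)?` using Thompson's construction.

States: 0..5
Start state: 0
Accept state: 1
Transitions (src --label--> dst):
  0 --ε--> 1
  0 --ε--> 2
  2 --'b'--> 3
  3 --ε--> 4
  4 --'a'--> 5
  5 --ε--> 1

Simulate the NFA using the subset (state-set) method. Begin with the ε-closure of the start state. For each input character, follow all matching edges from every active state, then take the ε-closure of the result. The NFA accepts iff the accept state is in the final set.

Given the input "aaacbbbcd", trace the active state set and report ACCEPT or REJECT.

start: ε-closure({0}) = {0,1,2}
'a' @ 1: {}  — dead — no transitions
rest 'aacbbbcd' ignored (set empty)
after full input: {}  (accept=1 not in)

Answer: REJECT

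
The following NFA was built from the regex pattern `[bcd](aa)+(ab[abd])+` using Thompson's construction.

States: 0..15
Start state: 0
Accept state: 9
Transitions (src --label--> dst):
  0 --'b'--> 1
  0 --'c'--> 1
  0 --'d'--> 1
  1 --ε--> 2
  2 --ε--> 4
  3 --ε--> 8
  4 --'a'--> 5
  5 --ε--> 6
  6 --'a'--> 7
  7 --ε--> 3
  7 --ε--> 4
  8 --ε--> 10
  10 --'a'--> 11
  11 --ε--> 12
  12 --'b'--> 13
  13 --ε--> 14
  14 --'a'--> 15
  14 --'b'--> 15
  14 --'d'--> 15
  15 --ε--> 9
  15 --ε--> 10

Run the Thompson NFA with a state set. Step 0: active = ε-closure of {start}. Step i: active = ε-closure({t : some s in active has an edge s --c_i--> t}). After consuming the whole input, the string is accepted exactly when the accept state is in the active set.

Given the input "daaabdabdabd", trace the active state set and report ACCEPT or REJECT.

Answer: ACCEPT

Trace:
S₀ = ε-closure({0}) = {0}
'd' @ 1: {1,2,4}
'a' @ 2: {5,6}
'a' @ 3: {3,4,7,8,10}
'a' @ 4: {5,6,11,12}
'b' @ 5: {13,14}
'd' @ 6: {9,10,15}  ✓accept
'a' @ 7: {11,12}
'b' @ 8: {13,14}
'd' @ 9: {9,10,15}  ✓accept
'a' @ 10: {11,12}
'b' @ 11: {13,14}
'd' @ 12: {9,10,15}  ✓accept
end set {9,10,15} — state 9 in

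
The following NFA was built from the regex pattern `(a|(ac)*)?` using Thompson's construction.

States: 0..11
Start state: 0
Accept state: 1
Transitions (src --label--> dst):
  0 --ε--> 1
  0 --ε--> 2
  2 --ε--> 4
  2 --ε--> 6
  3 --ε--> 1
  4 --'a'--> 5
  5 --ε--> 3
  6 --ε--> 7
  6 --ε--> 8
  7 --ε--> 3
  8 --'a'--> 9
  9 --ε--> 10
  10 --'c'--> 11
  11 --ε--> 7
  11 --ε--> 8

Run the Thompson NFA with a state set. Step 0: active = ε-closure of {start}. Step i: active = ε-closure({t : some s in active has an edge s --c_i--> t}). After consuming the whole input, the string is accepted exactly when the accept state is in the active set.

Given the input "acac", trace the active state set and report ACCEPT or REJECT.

start: ε-closure({0}) = {0,1,2,3,4,6,7,8}
'a' @ 1: {1,3,5,9,10}  [accepting]
'c' @ 2: {1,3,7,8,11}  [accepting]
'a' @ 3: {9,10}
'c' @ 4: {1,3,7,8,11}  [accepting]
after full input: {1,3,7,8,11}  (accept=1 in)

Answer: ACCEPT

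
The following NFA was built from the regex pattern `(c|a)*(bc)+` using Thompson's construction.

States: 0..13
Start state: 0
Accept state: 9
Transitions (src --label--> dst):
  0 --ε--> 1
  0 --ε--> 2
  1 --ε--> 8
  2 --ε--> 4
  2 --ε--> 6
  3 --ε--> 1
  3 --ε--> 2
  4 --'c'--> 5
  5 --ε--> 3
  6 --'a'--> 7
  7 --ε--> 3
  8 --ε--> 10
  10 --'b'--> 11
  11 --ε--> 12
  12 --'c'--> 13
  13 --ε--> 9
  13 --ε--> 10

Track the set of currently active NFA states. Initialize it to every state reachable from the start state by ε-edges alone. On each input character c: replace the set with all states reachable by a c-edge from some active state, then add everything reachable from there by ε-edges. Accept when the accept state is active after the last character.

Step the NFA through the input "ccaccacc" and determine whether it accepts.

Answer: REJECT

Steps:
initial (ε-close {0}): {0,1,2,4,6,8,10}
'c' @ 1: {1,2,3,4,5,6,8,10}
'c' @ 2: {1,2,3,4,5,6,8,10}
'a' @ 3: {1,2,3,4,6,7,8,10}
'c' @ 4: {1,2,3,4,5,6,8,10}
'c' @ 5: {1,2,3,4,5,6,8,10}
'a' @ 6: {1,2,3,4,6,7,8,10}
'c' @ 7: {1,2,3,4,5,6,8,10}
'c' @ 8: {1,2,3,4,5,6,8,10}
end set {1,2,3,4,5,6,8,10} — state 9 not in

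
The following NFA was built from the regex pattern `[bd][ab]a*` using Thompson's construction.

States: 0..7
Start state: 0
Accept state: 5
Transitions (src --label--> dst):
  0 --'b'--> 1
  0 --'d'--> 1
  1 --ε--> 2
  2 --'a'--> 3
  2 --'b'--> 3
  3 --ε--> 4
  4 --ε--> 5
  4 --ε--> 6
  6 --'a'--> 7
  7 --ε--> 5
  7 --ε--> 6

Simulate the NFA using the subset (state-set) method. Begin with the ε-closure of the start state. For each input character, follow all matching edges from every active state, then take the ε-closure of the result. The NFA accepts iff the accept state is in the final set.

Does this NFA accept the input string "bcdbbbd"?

Answer: REJECT

Steps:
S₀ = ε-closure({0}) = {0}
'b' @ 1: {1,2}
'c' @ 2: {}  — state set empty
rest 'dbbbd' ignored (set empty)
final: {}; accept 5 not in set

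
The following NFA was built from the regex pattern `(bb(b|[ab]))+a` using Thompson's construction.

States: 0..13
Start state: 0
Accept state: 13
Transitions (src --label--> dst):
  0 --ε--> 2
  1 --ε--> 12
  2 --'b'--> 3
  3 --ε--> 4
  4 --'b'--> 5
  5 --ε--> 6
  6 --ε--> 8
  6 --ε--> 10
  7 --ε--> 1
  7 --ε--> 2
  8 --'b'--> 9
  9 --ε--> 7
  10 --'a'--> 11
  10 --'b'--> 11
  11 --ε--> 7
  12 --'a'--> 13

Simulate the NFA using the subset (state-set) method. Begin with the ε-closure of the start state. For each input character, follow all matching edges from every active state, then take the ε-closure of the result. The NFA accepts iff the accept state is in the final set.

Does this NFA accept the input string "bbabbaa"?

Answer: ACCEPT

Trace:
S₀ = ε-closure({0}) = {0,2}
'b' @ 1: {3,4}
'b' @ 2: {5,6,8,10}
'a' @ 3: {1,2,7,11,12}
'b' @ 4: {3,4}
'b' @ 5: {5,6,8,10}
'a' @ 6: {1,2,7,11,12}
'a' @ 7: {13}  ✓accept
final: {13}; accept 13 in set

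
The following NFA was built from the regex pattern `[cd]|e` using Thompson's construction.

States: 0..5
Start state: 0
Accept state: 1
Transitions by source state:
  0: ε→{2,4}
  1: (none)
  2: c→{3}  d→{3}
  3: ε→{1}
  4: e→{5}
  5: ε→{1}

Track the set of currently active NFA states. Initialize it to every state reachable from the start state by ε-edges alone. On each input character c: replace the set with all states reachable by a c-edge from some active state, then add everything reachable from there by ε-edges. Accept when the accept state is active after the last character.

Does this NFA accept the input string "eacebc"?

Answer: REJECT

Trace:
S₀ = ε-closure({0}) = {0,2,4}
'e' @ 1: {1,5}  (accept∈set)
'a' @ 2: {}  — state set empty
rest 'cebc' ignored (set empty)
end set {} — state 1 not in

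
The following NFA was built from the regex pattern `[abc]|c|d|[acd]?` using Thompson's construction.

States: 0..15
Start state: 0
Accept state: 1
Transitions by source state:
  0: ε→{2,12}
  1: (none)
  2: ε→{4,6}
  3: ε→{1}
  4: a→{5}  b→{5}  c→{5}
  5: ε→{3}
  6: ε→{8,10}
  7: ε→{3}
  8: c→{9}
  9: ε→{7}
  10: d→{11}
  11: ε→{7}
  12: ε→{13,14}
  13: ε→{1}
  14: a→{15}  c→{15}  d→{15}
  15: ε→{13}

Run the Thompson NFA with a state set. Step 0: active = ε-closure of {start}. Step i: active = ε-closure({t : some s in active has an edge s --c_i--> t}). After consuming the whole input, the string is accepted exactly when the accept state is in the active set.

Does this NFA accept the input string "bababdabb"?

Answer: REJECT

Derivation:
start: ε-closure({0}) = {0,1,2,4,6,8,10,12,13,14}
'b' @ 1: {1,3,5}  [accepting]
'a' @ 2: {}  — dead — no transitions
rest 'babdabb' ignored (set empty)
end set {} — state 1 not in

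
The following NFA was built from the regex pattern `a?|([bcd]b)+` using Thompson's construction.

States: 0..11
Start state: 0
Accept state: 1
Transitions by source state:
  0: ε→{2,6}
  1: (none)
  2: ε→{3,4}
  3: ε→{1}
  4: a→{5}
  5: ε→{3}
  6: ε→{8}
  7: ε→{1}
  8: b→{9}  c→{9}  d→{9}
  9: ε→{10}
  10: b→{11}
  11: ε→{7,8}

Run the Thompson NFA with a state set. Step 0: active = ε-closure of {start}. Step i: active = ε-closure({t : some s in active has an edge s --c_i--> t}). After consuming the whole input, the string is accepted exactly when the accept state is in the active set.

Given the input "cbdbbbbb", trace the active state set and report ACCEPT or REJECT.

Answer: ACCEPT

Steps:
S₀ = ε-closure({0}) = {0,1,2,3,4,6,8}
'c' @ 1: {9,10}
'b' @ 2: {1,7,8,11}  ✓accept
'd' @ 3: {9,10}
'b' @ 4: {1,7,8,11}  ✓accept
'b' @ 5: {9,10}
'b' @ 6: {1,7,8,11}  ✓accept
'b' @ 7: {9,10}
'b' @ 8: {1,7,8,11}  ✓accept
end set {1,7,8,11} — state 1 in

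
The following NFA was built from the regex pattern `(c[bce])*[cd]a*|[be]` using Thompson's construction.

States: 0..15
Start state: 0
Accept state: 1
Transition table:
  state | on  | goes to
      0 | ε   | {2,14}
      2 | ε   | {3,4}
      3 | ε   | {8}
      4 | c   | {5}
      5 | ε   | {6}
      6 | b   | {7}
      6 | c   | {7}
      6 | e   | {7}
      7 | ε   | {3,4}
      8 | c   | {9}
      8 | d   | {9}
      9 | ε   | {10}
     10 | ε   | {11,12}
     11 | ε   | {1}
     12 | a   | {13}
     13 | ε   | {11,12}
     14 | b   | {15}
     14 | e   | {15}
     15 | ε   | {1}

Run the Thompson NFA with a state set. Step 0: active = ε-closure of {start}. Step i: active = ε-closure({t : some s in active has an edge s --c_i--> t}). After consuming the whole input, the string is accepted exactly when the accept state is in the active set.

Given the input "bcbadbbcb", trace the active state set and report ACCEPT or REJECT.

S₀ = ε-closure({0}) = {0,2,3,4,8,14}
'b' @ 1: {1,15}  [accepting]
'c' @ 2: {}  — no active states
rest 'badbbcb' ignored (set empty)
after full input: {}  (accept=1 not in)

Answer: REJECT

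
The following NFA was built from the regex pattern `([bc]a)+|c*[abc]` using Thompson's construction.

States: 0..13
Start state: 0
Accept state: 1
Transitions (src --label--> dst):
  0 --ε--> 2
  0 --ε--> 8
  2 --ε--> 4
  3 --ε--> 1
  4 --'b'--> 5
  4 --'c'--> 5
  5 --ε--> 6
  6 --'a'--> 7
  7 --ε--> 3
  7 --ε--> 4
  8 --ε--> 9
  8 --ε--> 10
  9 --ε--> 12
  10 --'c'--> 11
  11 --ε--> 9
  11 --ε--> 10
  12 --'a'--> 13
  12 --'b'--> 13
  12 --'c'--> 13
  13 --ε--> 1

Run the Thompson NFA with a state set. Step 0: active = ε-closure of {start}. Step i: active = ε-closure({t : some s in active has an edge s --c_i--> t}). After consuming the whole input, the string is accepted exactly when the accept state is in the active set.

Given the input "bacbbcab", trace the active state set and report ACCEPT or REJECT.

Answer: REJECT

Derivation:
start: ε-closure({0}) = {0,2,4,8,9,10,12}
'b' @ 1: {1,5,6,13}  [accepting]
'a' @ 2: {1,3,4,7}  [accepting]
'c' @ 3: {5,6}
'b' @ 4: {}  — dead — no transitions
rest 'bcab' ignored (set empty)
end set {} — state 1 not in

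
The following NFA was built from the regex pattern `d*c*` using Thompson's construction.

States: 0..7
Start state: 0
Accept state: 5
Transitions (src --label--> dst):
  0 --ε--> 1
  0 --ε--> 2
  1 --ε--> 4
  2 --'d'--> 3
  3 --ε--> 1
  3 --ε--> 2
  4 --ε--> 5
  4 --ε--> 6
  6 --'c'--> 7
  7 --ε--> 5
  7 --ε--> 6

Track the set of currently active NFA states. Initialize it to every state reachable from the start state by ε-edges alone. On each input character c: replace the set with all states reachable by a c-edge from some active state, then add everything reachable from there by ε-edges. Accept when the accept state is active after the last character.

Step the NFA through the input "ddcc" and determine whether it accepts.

start: ε-closure({0}) = {0,1,2,4,5,6}
'd' @ 1: {1,2,3,4,5,6}  (accept∈set)
'd' @ 2: {1,2,3,4,5,6}  (accept∈set)
'c' @ 3: {5,6,7}  (accept∈set)
'c' @ 4: {5,6,7}  (accept∈set)
after full input: {5,6,7}  (accept=5 in)

Answer: ACCEPT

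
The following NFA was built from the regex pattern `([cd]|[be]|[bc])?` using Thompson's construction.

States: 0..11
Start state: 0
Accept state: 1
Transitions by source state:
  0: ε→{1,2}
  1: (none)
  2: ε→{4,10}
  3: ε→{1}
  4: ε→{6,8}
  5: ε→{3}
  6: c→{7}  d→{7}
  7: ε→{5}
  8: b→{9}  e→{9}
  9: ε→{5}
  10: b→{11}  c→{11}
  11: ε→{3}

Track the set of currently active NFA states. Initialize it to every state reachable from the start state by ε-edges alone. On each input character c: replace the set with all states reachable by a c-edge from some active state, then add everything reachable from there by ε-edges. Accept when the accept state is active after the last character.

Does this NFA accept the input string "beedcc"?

initial (ε-close {0}): {0,1,2,4,6,8,10}
'b' @ 1: {1,3,5,9,11}  ✓accept
'e' @ 2: {}  — no active states
rest 'edcc' ignored (set empty)
end set {} — state 1 not in

Answer: REJECT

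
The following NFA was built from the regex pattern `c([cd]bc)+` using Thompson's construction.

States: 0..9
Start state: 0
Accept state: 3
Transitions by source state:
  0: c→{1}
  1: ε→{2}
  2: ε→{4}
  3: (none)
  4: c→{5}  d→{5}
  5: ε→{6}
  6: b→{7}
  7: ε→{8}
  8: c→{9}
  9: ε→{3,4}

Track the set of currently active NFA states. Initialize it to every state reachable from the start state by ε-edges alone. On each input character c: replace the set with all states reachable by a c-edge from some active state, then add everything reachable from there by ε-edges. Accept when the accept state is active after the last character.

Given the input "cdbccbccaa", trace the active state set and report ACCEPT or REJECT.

S₀ = ε-closure({0}) = {0}
'c' @ 1: {1,2,4}
'd' @ 2: {5,6}
'b' @ 3: {7,8}
'c' @ 4: {3,4,9}  (accept∈set)
'c' @ 5: {5,6}
'b' @ 6: {7,8}
'c' @ 7: {3,4,9}  (accept∈set)
'c' @ 8: {5,6}
'a' @ 9: {}  — no active states
rest 'a' ignored (set empty)
final: {}; accept 3 not in set

Answer: REJECT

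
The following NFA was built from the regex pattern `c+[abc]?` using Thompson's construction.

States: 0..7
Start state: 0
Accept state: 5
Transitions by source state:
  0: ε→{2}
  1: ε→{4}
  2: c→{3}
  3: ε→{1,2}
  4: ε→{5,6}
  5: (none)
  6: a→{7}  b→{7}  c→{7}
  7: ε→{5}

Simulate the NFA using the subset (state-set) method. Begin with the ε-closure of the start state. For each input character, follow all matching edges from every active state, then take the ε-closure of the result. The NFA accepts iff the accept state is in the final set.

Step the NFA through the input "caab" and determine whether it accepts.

start: ε-closure({0}) = {0,2}
'c' @ 1: {1,2,3,4,5,6}  (accept∈set)
'a' @ 2: {5,7}  (accept∈set)
'a' @ 3: {}  — dead — no transitions
rest 'b' ignored (set empty)
after full input: {}  (accept=5 not in)

Answer: REJECT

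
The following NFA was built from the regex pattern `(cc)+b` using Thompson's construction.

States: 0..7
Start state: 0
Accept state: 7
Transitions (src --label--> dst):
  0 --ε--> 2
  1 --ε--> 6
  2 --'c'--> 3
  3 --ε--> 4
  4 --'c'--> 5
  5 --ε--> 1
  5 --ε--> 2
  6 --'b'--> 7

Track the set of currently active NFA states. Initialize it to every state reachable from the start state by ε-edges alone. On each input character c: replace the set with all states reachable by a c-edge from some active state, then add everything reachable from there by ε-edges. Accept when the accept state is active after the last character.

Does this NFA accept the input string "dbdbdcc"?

Answer: REJECT

Derivation:
S₀ = ε-closure({0}) = {0,2}
'd' @ 1: {}  — no active states
rest 'bdbdcc' ignored (set empty)
end set {} — state 7 not in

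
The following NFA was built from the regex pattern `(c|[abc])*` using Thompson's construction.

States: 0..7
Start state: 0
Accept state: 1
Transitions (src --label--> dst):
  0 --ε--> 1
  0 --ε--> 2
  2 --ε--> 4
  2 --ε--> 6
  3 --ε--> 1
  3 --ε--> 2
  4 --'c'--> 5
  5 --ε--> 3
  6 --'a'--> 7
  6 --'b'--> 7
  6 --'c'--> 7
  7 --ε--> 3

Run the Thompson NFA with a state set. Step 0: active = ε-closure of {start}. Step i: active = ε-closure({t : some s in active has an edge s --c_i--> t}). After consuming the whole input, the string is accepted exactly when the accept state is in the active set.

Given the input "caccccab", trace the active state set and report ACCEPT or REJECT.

start: ε-closure({0}) = {0,1,2,4,6}
'c' @ 1: {1,2,3,4,5,6,7}  (accept∈set)
'a' @ 2: {1,2,3,4,6,7}  (accept∈set)
'c' @ 3: {1,2,3,4,5,6,7}  (accept∈set)
'c' @ 4: {1,2,3,4,5,6,7}  (accept∈set)
'c' @ 5: {1,2,3,4,5,6,7}  (accept∈set)
'c' @ 6: {1,2,3,4,5,6,7}  (accept∈set)
'a' @ 7: {1,2,3,4,6,7}  (accept∈set)
'b' @ 8: {1,2,3,4,6,7}  (accept∈set)
final: {1,2,3,4,6,7}; accept 1 in set

Answer: ACCEPT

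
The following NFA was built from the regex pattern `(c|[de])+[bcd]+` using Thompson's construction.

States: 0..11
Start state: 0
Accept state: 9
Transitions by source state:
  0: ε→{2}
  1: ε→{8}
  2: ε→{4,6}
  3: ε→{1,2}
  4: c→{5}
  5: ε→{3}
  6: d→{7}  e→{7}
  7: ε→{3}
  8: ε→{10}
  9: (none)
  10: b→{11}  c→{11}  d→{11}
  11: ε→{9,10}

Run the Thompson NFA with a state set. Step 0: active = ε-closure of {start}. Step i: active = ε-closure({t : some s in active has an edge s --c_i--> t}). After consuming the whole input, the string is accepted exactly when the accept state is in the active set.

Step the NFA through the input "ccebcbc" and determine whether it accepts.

start: ε-closure({0}) = {0,2,4,6}
'c' @ 1: {1,2,3,4,5,6,8,10}
'c' @ 2: {1,2,3,4,5,6,8,9,10,11}  [accepting]
'e' @ 3: {1,2,3,4,6,7,8,10}
'b' @ 4: {9,10,11}  [accepting]
'c' @ 5: {9,10,11}  [accepting]
'b' @ 6: {9,10,11}  [accepting]
'c' @ 7: {9,10,11}  [accepting]
after full input: {9,10,11}  (accept=9 in)

Answer: ACCEPT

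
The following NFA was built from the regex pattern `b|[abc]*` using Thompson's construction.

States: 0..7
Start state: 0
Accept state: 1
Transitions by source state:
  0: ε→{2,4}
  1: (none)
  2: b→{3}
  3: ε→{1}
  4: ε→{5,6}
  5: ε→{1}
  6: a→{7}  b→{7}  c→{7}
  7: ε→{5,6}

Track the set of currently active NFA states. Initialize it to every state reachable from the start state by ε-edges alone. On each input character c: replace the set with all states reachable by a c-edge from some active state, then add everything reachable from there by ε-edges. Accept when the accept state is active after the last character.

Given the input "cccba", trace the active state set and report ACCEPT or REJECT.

Answer: ACCEPT

Steps:
initial (ε-close {0}): {0,1,2,4,5,6}
'c' @ 1: {1,5,6,7}  ✓accept
'c' @ 2: {1,5,6,7}  ✓accept
'c' @ 3: {1,5,6,7}  ✓accept
'b' @ 4: {1,5,6,7}  ✓accept
'a' @ 5: {1,5,6,7}  ✓accept
after full input: {1,5,6,7}  (accept=1 in)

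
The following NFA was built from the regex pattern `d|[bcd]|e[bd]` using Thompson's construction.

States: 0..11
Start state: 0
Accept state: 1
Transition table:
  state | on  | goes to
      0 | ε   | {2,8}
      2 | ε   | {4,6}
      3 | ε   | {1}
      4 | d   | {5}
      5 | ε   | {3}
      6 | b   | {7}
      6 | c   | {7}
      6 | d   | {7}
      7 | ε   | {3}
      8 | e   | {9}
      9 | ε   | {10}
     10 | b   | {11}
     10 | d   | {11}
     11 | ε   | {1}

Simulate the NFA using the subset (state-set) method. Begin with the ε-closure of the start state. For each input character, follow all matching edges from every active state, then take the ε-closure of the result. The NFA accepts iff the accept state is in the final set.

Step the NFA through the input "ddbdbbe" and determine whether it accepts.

Answer: REJECT

Steps:
initial (ε-close {0}): {0,2,4,6,8}
'd' @ 1: {1,3,5,7}  ✓accept
'd' @ 2: {}  — dead — no transitions
rest 'bdbbe' ignored (set empty)
after full input: {}  (accept=1 not in)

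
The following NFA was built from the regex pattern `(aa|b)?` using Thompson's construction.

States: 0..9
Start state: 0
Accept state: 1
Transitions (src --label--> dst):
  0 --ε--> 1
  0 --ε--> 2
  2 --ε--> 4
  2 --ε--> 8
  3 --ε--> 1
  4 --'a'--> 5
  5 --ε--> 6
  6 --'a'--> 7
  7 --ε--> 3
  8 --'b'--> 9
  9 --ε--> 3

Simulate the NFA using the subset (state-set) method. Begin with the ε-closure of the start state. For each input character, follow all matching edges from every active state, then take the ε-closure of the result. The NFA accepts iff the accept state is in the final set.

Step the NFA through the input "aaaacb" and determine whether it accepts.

initial (ε-close {0}): {0,1,2,4,8}
'a' @ 1: {5,6}
'a' @ 2: {1,3,7}  (accept∈set)
'a' @ 3: {}  — state set empty
rest 'acb' ignored (set empty)
end set {} — state 1 not in

Answer: REJECT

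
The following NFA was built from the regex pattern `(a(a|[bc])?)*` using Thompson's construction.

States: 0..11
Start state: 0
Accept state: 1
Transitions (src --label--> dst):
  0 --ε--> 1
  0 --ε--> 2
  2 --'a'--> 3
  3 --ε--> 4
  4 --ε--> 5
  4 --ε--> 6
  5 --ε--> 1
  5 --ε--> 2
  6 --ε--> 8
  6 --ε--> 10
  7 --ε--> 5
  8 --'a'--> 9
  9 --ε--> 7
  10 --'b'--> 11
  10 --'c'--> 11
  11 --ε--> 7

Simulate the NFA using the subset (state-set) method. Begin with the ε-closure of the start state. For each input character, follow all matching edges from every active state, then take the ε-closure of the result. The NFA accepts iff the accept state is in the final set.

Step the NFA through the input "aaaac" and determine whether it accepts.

Answer: ACCEPT

Steps:
initial (ε-close {0}): {0,1,2}
'a' @ 1: {1,2,3,4,5,6,8,10}  (accept∈set)
'a' @ 2: {1,2,3,4,5,6,7,8,9,10}  (accept∈set)
'a' @ 3: {1,2,3,4,5,6,7,8,9,10}  (accept∈set)
'a' @ 4: {1,2,3,4,5,6,7,8,9,10}  (accept∈set)
'c' @ 5: {1,2,5,7,11}  (accept∈set)
after full input: {1,2,5,7,11}  (accept=1 in)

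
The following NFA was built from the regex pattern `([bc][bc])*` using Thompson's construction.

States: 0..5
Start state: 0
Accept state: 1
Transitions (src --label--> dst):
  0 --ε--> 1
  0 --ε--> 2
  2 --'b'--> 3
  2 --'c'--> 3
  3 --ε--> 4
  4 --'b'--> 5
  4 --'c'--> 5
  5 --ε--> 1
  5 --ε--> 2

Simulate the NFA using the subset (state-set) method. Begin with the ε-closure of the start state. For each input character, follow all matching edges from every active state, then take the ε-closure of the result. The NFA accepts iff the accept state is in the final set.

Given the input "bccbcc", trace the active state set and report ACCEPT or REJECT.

Answer: ACCEPT

Derivation:
start: ε-closure({0}) = {0,1,2}
'b' @ 1: {3,4}
'c' @ 2: {1,2,5}  (accept∈set)
'c' @ 3: {3,4}
'b' @ 4: {1,2,5}  (accept∈set)
'c' @ 5: {3,4}
'c' @ 6: {1,2,5}  (accept∈set)
final: {1,2,5}; accept 1 in set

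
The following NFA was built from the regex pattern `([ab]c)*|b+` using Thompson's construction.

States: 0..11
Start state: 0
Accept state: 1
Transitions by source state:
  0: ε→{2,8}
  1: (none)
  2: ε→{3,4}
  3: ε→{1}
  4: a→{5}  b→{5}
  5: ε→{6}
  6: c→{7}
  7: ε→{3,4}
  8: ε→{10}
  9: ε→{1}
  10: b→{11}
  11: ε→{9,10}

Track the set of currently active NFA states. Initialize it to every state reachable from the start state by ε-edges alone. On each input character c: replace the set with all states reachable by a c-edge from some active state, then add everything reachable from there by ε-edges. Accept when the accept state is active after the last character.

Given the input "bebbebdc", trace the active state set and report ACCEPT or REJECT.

start: ε-closure({0}) = {0,1,2,3,4,8,10}
'b' @ 1: {1,5,6,9,10,11}  ✓accept
'e' @ 2: {}  — state set empty
rest 'bbebdc' ignored (set empty)
end set {} — state 1 not in

Answer: REJECT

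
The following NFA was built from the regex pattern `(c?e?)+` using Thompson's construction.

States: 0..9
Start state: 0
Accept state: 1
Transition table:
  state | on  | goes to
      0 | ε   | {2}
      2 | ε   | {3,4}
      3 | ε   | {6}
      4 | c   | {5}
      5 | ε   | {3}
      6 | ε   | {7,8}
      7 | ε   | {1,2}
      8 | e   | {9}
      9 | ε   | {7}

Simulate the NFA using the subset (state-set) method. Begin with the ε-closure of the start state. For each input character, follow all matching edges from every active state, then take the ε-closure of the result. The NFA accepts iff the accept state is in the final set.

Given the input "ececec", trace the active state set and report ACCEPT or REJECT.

S₀ = ε-closure({0}) = {0,1,2,3,4,6,7,8}
'e' @ 1: {1,2,3,4,6,7,8,9}  (accept∈set)
'c' @ 2: {1,2,3,4,5,6,7,8}  (accept∈set)
'e' @ 3: {1,2,3,4,6,7,8,9}  (accept∈set)
'c' @ 4: {1,2,3,4,5,6,7,8}  (accept∈set)
'e' @ 5: {1,2,3,4,6,7,8,9}  (accept∈set)
'c' @ 6: {1,2,3,4,5,6,7,8}  (accept∈set)
end set {1,2,3,4,5,6,7,8} — state 1 in

Answer: ACCEPT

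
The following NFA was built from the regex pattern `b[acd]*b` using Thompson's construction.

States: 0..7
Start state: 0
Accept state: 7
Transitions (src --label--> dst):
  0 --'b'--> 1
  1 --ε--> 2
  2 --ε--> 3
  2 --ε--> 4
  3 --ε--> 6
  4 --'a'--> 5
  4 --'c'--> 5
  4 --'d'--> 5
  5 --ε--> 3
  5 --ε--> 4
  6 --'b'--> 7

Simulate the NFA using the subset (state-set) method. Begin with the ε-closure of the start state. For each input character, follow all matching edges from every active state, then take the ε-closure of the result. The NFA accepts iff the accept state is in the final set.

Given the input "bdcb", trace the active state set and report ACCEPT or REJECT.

S₀ = ε-closure({0}) = {0}
'b' @ 1: {1,2,3,4,6}
'd' @ 2: {3,4,5,6}
'c' @ 3: {3,4,5,6}
'b' @ 4: {7}  ✓accept
after full input: {7}  (accept=7 in)

Answer: ACCEPT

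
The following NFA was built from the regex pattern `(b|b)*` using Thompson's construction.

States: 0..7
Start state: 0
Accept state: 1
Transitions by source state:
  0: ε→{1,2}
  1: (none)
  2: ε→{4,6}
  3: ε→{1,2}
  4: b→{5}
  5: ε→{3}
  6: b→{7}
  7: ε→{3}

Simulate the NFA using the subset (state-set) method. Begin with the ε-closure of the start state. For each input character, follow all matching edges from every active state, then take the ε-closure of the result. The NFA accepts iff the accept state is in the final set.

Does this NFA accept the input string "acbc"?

Answer: REJECT

Derivation:
start: ε-closure({0}) = {0,1,2,4,6}
'a' @ 1: {}  — state set empty
rest 'cbc' ignored (set empty)
final: {}; accept 1 not in set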